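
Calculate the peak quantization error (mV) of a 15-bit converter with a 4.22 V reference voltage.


The maximum quantization error is +/- LSB/2.
LSB = Vref / 2^n = 4.22 / 32768 = 0.00012878 V
Max error = LSB / 2 = 0.00012878 / 2 = 6.439e-05 V
Max error = 0.0644 mV

0.0644 mV


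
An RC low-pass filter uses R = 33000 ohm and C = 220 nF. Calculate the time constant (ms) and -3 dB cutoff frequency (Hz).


Time constant: tau = R * C.
tau = 33000 * 2.20e-07 = 0.00726 s
tau = 7.26 ms
Cutoff frequency: fc = 1 / (2*pi*R*C).
fc = 1 / (2*pi*0.00726) = 21.92 Hz

tau = 7.26 ms, fc = 21.92 Hz


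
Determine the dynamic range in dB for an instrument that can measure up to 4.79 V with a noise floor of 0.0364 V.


Dynamic range = 20 * log10(Vmax / Vnoise).
DR = 20 * log10(4.79 / 0.0364)
DR = 20 * log10(131.59)
DR = 42.38 dB

42.38 dB


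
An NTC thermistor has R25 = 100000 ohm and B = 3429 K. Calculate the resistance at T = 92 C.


NTC thermistor equation: Rt = R25 * exp(B * (1/T - 1/T25)).
T in Kelvin: 365.15 K, T25 = 298.15 K
1/T - 1/T25 = 1/365.15 - 1/298.15 = -0.00061542
B * (1/T - 1/T25) = 3429 * -0.00061542 = -2.1103
Rt = 100000 * exp(-2.1103) = 12120.6 ohm

12120.6 ohm


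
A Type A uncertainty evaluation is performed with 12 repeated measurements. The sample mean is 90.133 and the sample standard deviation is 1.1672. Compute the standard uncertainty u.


The standard uncertainty for Type A evaluation is u = s / sqrt(n).
u = 1.1672 / sqrt(12)
u = 1.1672 / 3.4641
u = 0.3369

0.3369


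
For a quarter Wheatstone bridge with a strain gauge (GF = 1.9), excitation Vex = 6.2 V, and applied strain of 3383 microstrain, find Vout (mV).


Quarter bridge output: Vout = (GF * epsilon * Vex) / 4.
Vout = (1.9 * 3383e-6 * 6.2) / 4
Vout = 0.03985174 / 4 V
Vout = 0.00996293 V = 9.9629 mV

9.9629 mV


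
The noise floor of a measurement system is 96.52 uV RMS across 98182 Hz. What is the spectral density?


Noise spectral density = Vrms / sqrt(BW).
NSD = 96.52 / sqrt(98182)
NSD = 96.52 / 313.3401
NSD = 0.308 uV/sqrt(Hz)

0.308 uV/sqrt(Hz)


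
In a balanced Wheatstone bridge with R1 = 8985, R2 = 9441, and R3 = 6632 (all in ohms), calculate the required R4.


At balance: R1*R4 = R2*R3, so R4 = R2*R3/R1.
R4 = 9441 * 6632 / 8985
R4 = 62612712 / 8985
R4 = 6968.58 ohm

6968.58 ohm


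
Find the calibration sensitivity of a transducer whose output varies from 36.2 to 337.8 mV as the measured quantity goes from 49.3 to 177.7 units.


Sensitivity = (y2 - y1) / (x2 - x1).
S = (337.8 - 36.2) / (177.7 - 49.3)
S = 301.6 / 128.4
S = 2.3489 mV/unit

2.3489 mV/unit


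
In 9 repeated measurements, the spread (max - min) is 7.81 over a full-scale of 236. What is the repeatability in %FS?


Repeatability = (spread / full scale) * 100%.
R = (7.81 / 236) * 100
R = 3.309 %FS

3.309 %FS


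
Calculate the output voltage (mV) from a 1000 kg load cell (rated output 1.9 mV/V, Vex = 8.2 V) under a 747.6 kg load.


Vout = rated_output * Vex * (load / capacity).
Vout = 1.9 * 8.2 * (747.6 / 1000)
Vout = 1.9 * 8.2 * 0.7476
Vout = 11.648 mV

11.648 mV


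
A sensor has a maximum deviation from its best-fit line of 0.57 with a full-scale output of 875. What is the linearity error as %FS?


Linearity error = (max deviation / full scale) * 100%.
Linearity = (0.57 / 875) * 100
Linearity = 0.065 %FS

0.065 %FS


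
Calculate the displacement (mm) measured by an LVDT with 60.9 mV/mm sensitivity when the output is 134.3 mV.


Displacement = Vout / sensitivity.
d = 134.3 / 60.9
d = 2.205 mm

2.205 mm


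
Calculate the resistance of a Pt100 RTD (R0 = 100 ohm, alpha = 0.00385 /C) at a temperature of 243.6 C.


The RTD equation: Rt = R0 * (1 + alpha * T).
Rt = 100 * (1 + 0.00385 * 243.6)
Rt = 100 * (1 + 0.93786)
Rt = 100 * 1.93786
Rt = 193.786 ohm

193.786 ohm


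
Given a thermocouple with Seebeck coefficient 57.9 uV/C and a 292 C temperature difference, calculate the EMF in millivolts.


The thermocouple output V = sensitivity * dT.
V = 57.9 uV/C * 292 C
V = 16906.8 uV
V = 16.907 mV

16.907 mV


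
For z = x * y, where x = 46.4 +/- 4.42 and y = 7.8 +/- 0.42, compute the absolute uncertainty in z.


For a product z = x*y, the relative uncertainty is:
uz/z = sqrt((ux/x)^2 + (uy/y)^2)
Relative uncertainties: ux/x = 4.42/46.4 = 0.095259
uy/y = 0.42/7.8 = 0.053846
z = 46.4 * 7.8 = 361.9
uz = 361.9 * sqrt(0.095259^2 + 0.053846^2) = 39.603

39.603


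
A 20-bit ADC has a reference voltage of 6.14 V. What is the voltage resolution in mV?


The resolution (LSB) of an ADC is Vref / 2^n.
LSB = 6.14 / 2^20
LSB = 6.14 / 1048576
LSB = 5.86e-06 V = 0.00585556 mV

0.00585556 mV


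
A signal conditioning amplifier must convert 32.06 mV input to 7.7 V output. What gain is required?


Gain = Vout / Vin (converting to same units).
G = 7.7 V / 32.06 mV
G = 7700.0 mV / 32.06 mV
G = 240.17

240.17


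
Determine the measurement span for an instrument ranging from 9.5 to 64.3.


Span = upper range - lower range.
Span = 64.3 - (9.5)
Span = 54.8

54.8


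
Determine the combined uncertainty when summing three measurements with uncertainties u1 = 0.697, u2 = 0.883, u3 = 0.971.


For a sum of independent quantities, uc = sqrt(u1^2 + u2^2 + u3^2).
uc = sqrt(0.697^2 + 0.883^2 + 0.971^2)
uc = sqrt(0.485809 + 0.779689 + 0.942841)
uc = 1.486

1.486


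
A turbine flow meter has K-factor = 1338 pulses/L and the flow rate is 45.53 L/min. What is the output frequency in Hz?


Frequency = K * Q / 60 (converting L/min to L/s).
f = 1338 * 45.53 / 60
f = 60919.14 / 60
f = 1015.32 Hz

1015.32 Hz


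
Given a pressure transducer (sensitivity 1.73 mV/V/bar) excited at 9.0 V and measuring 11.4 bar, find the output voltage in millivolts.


Output = sensitivity * Vex * P.
Vout = 1.73 * 9.0 * 11.4
Vout = 15.57 * 11.4
Vout = 177.5 mV

177.5 mV


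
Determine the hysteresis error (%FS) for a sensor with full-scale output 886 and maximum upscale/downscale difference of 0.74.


Hysteresis = (max difference / full scale) * 100%.
H = (0.74 / 886) * 100
H = 0.084 %FS

0.084 %FS


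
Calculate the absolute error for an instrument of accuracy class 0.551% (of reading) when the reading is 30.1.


Absolute error = (accuracy% / 100) * reading.
Error = (0.551 / 100) * 30.1
Error = 0.00551 * 30.1
Error = 0.1659

0.1659


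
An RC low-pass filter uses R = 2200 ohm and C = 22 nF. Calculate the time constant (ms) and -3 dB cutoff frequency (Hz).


Time constant: tau = R * C.
tau = 2200 * 2.20e-08 = 4.84e-05 s
tau = 0.0484 ms
Cutoff frequency: fc = 1 / (2*pi*R*C).
fc = 1 / (2*pi*4.84e-05) = 3288.33 Hz

tau = 0.0484 ms, fc = 3288.33 Hz


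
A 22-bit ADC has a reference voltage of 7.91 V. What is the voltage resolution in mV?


The resolution (LSB) of an ADC is Vref / 2^n.
LSB = 7.91 / 2^22
LSB = 7.91 / 4194304
LSB = 1.89e-06 V = 0.00188589 mV

0.00188589 mV


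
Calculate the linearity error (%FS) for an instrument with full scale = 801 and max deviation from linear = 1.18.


Linearity error = (max deviation / full scale) * 100%.
Linearity = (1.18 / 801) * 100
Linearity = 0.147 %FS

0.147 %FS


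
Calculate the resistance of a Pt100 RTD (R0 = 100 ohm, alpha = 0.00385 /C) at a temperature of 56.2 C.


The RTD equation: Rt = R0 * (1 + alpha * T).
Rt = 100 * (1 + 0.00385 * 56.2)
Rt = 100 * (1 + 0.21637)
Rt = 100 * 1.21637
Rt = 121.637 ohm

121.637 ohm


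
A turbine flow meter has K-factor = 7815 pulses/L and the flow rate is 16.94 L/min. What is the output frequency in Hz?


Frequency = K * Q / 60 (converting L/min to L/s).
f = 7815 * 16.94 / 60
f = 132386.1 / 60
f = 2206.43 Hz

2206.43 Hz


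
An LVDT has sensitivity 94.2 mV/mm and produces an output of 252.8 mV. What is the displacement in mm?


Displacement = Vout / sensitivity.
d = 252.8 / 94.2
d = 2.684 mm

2.684 mm


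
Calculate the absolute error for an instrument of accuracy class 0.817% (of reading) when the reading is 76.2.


Absolute error = (accuracy% / 100) * reading.
Error = (0.817 / 100) * 76.2
Error = 0.00817 * 76.2
Error = 0.6226

0.6226


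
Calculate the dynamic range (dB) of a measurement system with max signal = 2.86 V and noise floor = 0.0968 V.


Dynamic range = 20 * log10(Vmax / Vnoise).
DR = 20 * log10(2.86 / 0.0968)
DR = 20 * log10(29.55)
DR = 29.41 dB

29.41 dB


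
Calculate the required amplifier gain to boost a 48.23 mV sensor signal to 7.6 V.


Gain = Vout / Vin (converting to same units).
G = 7.6 V / 48.23 mV
G = 7600.0 mV / 48.23 mV
G = 157.58

157.58


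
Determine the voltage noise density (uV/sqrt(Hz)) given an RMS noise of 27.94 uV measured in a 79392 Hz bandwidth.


Noise spectral density = Vrms / sqrt(BW).
NSD = 27.94 / sqrt(79392)
NSD = 27.94 / 281.7659
NSD = 0.0992 uV/sqrt(Hz)

0.0992 uV/sqrt(Hz)


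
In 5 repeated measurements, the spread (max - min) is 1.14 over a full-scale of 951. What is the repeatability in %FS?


Repeatability = (spread / full scale) * 100%.
R = (1.14 / 951) * 100
R = 0.12 %FS

0.12 %FS


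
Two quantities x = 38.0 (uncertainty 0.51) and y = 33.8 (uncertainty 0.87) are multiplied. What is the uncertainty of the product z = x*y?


For a product z = x*y, the relative uncertainty is:
uz/z = sqrt((ux/x)^2 + (uy/y)^2)
Relative uncertainties: ux/x = 0.51/38.0 = 0.013421
uy/y = 0.87/33.8 = 0.02574
z = 38.0 * 33.8 = 1284.4
uz = 1284.4 * sqrt(0.013421^2 + 0.02574^2) = 37.284

37.284


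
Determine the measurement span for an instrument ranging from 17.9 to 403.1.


Span = upper range - lower range.
Span = 403.1 - (17.9)
Span = 385.2

385.2


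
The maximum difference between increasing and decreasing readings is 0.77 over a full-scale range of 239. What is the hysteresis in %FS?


Hysteresis = (max difference / full scale) * 100%.
H = (0.77 / 239) * 100
H = 0.322 %FS

0.322 %FS


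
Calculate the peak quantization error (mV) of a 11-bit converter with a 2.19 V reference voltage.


The maximum quantization error is +/- LSB/2.
LSB = Vref / 2^n = 2.19 / 2048 = 0.00106934 V
Max error = LSB / 2 = 0.00106934 / 2 = 0.00053467 V
Max error = 0.5347 mV

0.5347 mV


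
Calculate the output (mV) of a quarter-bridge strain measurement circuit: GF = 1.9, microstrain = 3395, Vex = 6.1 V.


Quarter bridge output: Vout = (GF * epsilon * Vex) / 4.
Vout = (1.9 * 3395e-6 * 6.1) / 4
Vout = 0.03934805 / 4 V
Vout = 0.00983701 V = 9.837 mV

9.837 mV


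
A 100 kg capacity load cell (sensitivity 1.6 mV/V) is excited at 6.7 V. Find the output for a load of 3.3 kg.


Vout = rated_output * Vex * (load / capacity).
Vout = 1.6 * 6.7 * (3.3 / 100)
Vout = 1.6 * 6.7 * 0.033
Vout = 0.354 mV

0.354 mV


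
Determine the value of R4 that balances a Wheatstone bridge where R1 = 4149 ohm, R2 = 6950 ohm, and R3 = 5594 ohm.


At balance: R1*R4 = R2*R3, so R4 = R2*R3/R1.
R4 = 6950 * 5594 / 4149
R4 = 38878300 / 4149
R4 = 9370.52 ohm

9370.52 ohm


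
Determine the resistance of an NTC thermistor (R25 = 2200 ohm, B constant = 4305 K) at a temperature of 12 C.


NTC thermistor equation: Rt = R25 * exp(B * (1/T - 1/T25)).
T in Kelvin: 285.15 K, T25 = 298.15 K
1/T - 1/T25 = 1/285.15 - 1/298.15 = 0.00015291
B * (1/T - 1/T25) = 4305 * 0.00015291 = 0.6583
Rt = 2200 * exp(0.6583) = 4249.2 ohm

4249.2 ohm


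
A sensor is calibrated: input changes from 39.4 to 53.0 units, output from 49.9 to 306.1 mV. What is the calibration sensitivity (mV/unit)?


Sensitivity = (y2 - y1) / (x2 - x1).
S = (306.1 - 49.9) / (53.0 - 39.4)
S = 256.2 / 13.6
S = 18.8382 mV/unit

18.8382 mV/unit


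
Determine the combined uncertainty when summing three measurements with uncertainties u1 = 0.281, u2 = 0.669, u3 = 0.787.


For a sum of independent quantities, uc = sqrt(u1^2 + u2^2 + u3^2).
uc = sqrt(0.281^2 + 0.669^2 + 0.787^2)
uc = sqrt(0.078961 + 0.447561 + 0.619369)
uc = 1.0705

1.0705


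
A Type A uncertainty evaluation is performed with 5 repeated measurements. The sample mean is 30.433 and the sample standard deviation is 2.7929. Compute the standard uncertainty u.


The standard uncertainty for Type A evaluation is u = s / sqrt(n).
u = 2.7929 / sqrt(5)
u = 2.7929 / 2.2361
u = 1.249

1.249


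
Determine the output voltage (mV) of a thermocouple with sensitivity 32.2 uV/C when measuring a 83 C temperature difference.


The thermocouple output V = sensitivity * dT.
V = 32.2 uV/C * 83 C
V = 2672.6 uV
V = 2.673 mV

2.673 mV


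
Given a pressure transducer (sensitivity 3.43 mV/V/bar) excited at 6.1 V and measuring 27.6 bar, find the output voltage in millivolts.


Output = sensitivity * Vex * P.
Vout = 3.43 * 6.1 * 27.6
Vout = 20.923 * 27.6
Vout = 577.47 mV

577.47 mV


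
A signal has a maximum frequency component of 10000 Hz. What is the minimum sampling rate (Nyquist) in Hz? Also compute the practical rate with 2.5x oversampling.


By Nyquist theorem, fs_min = 2 * fmax.
fs_min = 2 * 10000 = 20000 Hz
Practical rate = 2.5 * fs_min = 2.5 * 20000 = 50000 Hz

fs_min = 20000 Hz, fs_practical = 50000 Hz


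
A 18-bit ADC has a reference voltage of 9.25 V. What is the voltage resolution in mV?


The resolution (LSB) of an ADC is Vref / 2^n.
LSB = 9.25 / 2^18
LSB = 9.25 / 262144
LSB = 3.529e-05 V = 0.03528595 mV

0.03528595 mV


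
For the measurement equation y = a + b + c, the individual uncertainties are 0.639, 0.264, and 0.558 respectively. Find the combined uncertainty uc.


For a sum of independent quantities, uc = sqrt(u1^2 + u2^2 + u3^2).
uc = sqrt(0.639^2 + 0.264^2 + 0.558^2)
uc = sqrt(0.408321 + 0.069696 + 0.311364)
uc = 0.8885

0.8885


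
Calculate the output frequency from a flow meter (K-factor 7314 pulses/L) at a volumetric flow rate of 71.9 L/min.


Frequency = K * Q / 60 (converting L/min to L/s).
f = 7314 * 71.9 / 60
f = 525876.6 / 60
f = 8764.61 Hz

8764.61 Hz


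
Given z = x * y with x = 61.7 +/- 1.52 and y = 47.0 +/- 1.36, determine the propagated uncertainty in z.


For a product z = x*y, the relative uncertainty is:
uz/z = sqrt((ux/x)^2 + (uy/y)^2)
Relative uncertainties: ux/x = 1.52/61.7 = 0.024635
uy/y = 1.36/47.0 = 0.028936
z = 61.7 * 47.0 = 2899.9
uz = 2899.9 * sqrt(0.024635^2 + 0.028936^2) = 110.204

110.204


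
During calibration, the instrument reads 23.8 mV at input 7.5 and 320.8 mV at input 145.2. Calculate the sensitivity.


Sensitivity = (y2 - y1) / (x2 - x1).
S = (320.8 - 23.8) / (145.2 - 7.5)
S = 297.0 / 137.7
S = 2.1569 mV/unit

2.1569 mV/unit


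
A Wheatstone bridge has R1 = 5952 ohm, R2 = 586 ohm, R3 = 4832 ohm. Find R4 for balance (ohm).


At balance: R1*R4 = R2*R3, so R4 = R2*R3/R1.
R4 = 586 * 4832 / 5952
R4 = 2831552 / 5952
R4 = 475.73 ohm

475.73 ohm


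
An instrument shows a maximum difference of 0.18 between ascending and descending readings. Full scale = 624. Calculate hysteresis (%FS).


Hysteresis = (max difference / full scale) * 100%.
H = (0.18 / 624) * 100
H = 0.029 %FS

0.029 %FS


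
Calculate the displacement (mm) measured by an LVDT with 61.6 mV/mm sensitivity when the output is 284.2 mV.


Displacement = Vout / sensitivity.
d = 284.2 / 61.6
d = 4.614 mm

4.614 mm


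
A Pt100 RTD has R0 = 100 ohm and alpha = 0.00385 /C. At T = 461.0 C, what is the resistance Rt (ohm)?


The RTD equation: Rt = R0 * (1 + alpha * T).
Rt = 100 * (1 + 0.00385 * 461.0)
Rt = 100 * (1 + 1.77485)
Rt = 100 * 2.77485
Rt = 277.485 ohm

277.485 ohm


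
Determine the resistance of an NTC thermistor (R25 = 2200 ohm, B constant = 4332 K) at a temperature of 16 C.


NTC thermistor equation: Rt = R25 * exp(B * (1/T - 1/T25)).
T in Kelvin: 289.15 K, T25 = 298.15 K
1/T - 1/T25 = 1/289.15 - 1/298.15 = 0.0001044
B * (1/T - 1/T25) = 4332 * 0.0001044 = 0.4522
Rt = 2200 * exp(0.4522) = 3458.0 ohm

3458.0 ohm


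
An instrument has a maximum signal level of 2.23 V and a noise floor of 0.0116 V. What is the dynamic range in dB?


Dynamic range = 20 * log10(Vmax / Vnoise).
DR = 20 * log10(2.23 / 0.0116)
DR = 20 * log10(192.24)
DR = 45.68 dB

45.68 dB


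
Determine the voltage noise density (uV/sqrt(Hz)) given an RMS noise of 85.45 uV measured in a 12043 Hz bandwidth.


Noise spectral density = Vrms / sqrt(BW).
NSD = 85.45 / sqrt(12043)
NSD = 85.45 / 109.7406
NSD = 0.7787 uV/sqrt(Hz)

0.7787 uV/sqrt(Hz)


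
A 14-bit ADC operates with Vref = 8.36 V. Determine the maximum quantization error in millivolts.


The maximum quantization error is +/- LSB/2.
LSB = Vref / 2^n = 8.36 / 16384 = 0.00051025 V
Max error = LSB / 2 = 0.00051025 / 2 = 0.00025513 V
Max error = 0.2551 mV

0.2551 mV


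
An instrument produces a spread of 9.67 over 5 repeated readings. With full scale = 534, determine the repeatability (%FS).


Repeatability = (spread / full scale) * 100%.
R = (9.67 / 534) * 100
R = 1.811 %FS

1.811 %FS


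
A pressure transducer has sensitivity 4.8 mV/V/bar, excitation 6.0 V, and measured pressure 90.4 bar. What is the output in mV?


Output = sensitivity * Vex * P.
Vout = 4.8 * 6.0 * 90.4
Vout = 28.8 * 90.4
Vout = 2603.52 mV

2603.52 mV


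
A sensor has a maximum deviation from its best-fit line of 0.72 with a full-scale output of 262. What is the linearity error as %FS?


Linearity error = (max deviation / full scale) * 100%.
Linearity = (0.72 / 262) * 100
Linearity = 0.275 %FS

0.275 %FS


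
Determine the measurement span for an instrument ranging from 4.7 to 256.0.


Span = upper range - lower range.
Span = 256.0 - (4.7)
Span = 251.3

251.3


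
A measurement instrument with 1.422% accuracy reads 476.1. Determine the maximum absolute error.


Absolute error = (accuracy% / 100) * reading.
Error = (1.422 / 100) * 476.1
Error = 0.01422 * 476.1
Error = 6.7701

6.7701


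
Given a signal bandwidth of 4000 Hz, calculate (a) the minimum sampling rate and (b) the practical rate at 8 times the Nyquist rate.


By Nyquist theorem, fs_min = 2 * fmax.
fs_min = 2 * 4000 = 8000 Hz
Practical rate = 8 * fs_min = 8 * 8000 = 64000 Hz

fs_min = 8000 Hz, fs_practical = 64000 Hz


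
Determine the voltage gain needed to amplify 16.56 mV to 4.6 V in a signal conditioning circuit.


Gain = Vout / Vin (converting to same units).
G = 4.6 V / 16.56 mV
G = 4600.0 mV / 16.56 mV
G = 277.78

277.78


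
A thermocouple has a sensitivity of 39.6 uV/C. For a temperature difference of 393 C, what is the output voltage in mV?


The thermocouple output V = sensitivity * dT.
V = 39.6 uV/C * 393 C
V = 15562.8 uV
V = 15.563 mV

15.563 mV


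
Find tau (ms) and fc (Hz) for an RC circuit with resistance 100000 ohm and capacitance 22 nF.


Time constant: tau = R * C.
tau = 100000 * 2.20e-08 = 0.0022 s
tau = 2.2 ms
Cutoff frequency: fc = 1 / (2*pi*R*C).
fc = 1 / (2*pi*0.0022) = 72.34 Hz

tau = 2.2 ms, fc = 72.34 Hz


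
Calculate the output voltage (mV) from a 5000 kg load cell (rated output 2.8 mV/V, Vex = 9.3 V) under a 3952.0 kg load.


Vout = rated_output * Vex * (load / capacity).
Vout = 2.8 * 9.3 * (3952.0 / 5000)
Vout = 2.8 * 9.3 * 0.7904
Vout = 20.582 mV

20.582 mV


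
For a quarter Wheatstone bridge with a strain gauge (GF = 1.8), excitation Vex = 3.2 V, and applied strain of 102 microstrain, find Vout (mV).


Quarter bridge output: Vout = (GF * epsilon * Vex) / 4.
Vout = (1.8 * 102e-6 * 3.2) / 4
Vout = 0.00058752 / 4 V
Vout = 0.00014688 V = 0.1469 mV

0.1469 mV


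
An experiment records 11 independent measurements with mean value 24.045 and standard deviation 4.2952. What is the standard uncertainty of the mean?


The standard uncertainty for Type A evaluation is u = s / sqrt(n).
u = 4.2952 / sqrt(11)
u = 4.2952 / 3.3166
u = 1.2951

1.2951


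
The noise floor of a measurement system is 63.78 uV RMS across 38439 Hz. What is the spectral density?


Noise spectral density = Vrms / sqrt(BW).
NSD = 63.78 / sqrt(38439)
NSD = 63.78 / 196.0587
NSD = 0.3253 uV/sqrt(Hz)

0.3253 uV/sqrt(Hz)


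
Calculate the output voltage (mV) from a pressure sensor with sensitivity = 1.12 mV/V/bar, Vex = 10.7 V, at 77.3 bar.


Output = sensitivity * Vex * P.
Vout = 1.12 * 10.7 * 77.3
Vout = 11.984 * 77.3
Vout = 926.36 mV

926.36 mV


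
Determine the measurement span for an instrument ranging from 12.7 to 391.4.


Span = upper range - lower range.
Span = 391.4 - (12.7)
Span = 378.7

378.7


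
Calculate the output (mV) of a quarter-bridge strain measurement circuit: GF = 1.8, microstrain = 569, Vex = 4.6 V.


Quarter bridge output: Vout = (GF * epsilon * Vex) / 4.
Vout = (1.8 * 569e-6 * 4.6) / 4
Vout = 0.00471132 / 4 V
Vout = 0.00117783 V = 1.1778 mV

1.1778 mV


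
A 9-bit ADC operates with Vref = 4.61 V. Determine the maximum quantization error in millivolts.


The maximum quantization error is +/- LSB/2.
LSB = Vref / 2^n = 4.61 / 512 = 0.00900391 V
Max error = LSB / 2 = 0.00900391 / 2 = 0.00450195 V
Max error = 4.502 mV

4.502 mV


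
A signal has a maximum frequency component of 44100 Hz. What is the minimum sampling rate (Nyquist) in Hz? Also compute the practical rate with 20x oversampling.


By Nyquist theorem, fs_min = 2 * fmax.
fs_min = 2 * 44100 = 88200 Hz
Practical rate = 20 * fs_min = 20 * 88200 = 1764000 Hz

fs_min = 88200 Hz, fs_practical = 1764000 Hz


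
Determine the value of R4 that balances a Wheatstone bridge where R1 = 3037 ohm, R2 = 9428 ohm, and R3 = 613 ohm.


At balance: R1*R4 = R2*R3, so R4 = R2*R3/R1.
R4 = 9428 * 613 / 3037
R4 = 5779364 / 3037
R4 = 1902.98 ohm

1902.98 ohm


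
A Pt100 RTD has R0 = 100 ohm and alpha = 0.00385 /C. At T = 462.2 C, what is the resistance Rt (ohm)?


The RTD equation: Rt = R0 * (1 + alpha * T).
Rt = 100 * (1 + 0.00385 * 462.2)
Rt = 100 * (1 + 1.77947)
Rt = 100 * 2.77947
Rt = 277.947 ohm

277.947 ohm


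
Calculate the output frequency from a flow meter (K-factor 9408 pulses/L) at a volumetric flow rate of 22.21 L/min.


Frequency = K * Q / 60 (converting L/min to L/s).
f = 9408 * 22.21 / 60
f = 208951.68 / 60
f = 3482.53 Hz

3482.53 Hz


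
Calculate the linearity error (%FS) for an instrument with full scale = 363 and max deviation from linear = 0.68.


Linearity error = (max deviation / full scale) * 100%.
Linearity = (0.68 / 363) * 100
Linearity = 0.187 %FS

0.187 %FS


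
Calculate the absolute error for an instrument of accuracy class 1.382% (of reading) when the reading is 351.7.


Absolute error = (accuracy% / 100) * reading.
Error = (1.382 / 100) * 351.7
Error = 0.01382 * 351.7
Error = 4.8605

4.8605


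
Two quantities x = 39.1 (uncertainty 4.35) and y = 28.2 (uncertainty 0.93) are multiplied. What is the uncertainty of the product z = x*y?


For a product z = x*y, the relative uncertainty is:
uz/z = sqrt((ux/x)^2 + (uy/y)^2)
Relative uncertainties: ux/x = 4.35/39.1 = 0.111253
uy/y = 0.93/28.2 = 0.032979
z = 39.1 * 28.2 = 1102.6
uz = 1102.6 * sqrt(0.111253^2 + 0.032979^2) = 127.946

127.946


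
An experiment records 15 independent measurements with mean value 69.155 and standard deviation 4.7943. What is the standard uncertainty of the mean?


The standard uncertainty for Type A evaluation is u = s / sqrt(n).
u = 4.7943 / sqrt(15)
u = 4.7943 / 3.873
u = 1.2379

1.2379


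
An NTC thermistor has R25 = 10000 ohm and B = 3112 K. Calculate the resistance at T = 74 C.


NTC thermistor equation: Rt = R25 * exp(B * (1/T - 1/T25)).
T in Kelvin: 347.15 K, T25 = 298.15 K
1/T - 1/T25 = 1/347.15 - 1/298.15 = -0.00047342
B * (1/T - 1/T25) = 3112 * -0.00047342 = -1.4733
Rt = 10000 * exp(-1.4733) = 2291.7 ohm

2291.7 ohm


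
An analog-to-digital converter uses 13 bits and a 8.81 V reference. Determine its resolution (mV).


The resolution (LSB) of an ADC is Vref / 2^n.
LSB = 8.81 / 2^13
LSB = 8.81 / 8192
LSB = 0.00107544 V = 1.07543945 mV

1.07543945 mV


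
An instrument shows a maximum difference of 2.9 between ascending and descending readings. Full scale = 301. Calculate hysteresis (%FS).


Hysteresis = (max difference / full scale) * 100%.
H = (2.9 / 301) * 100
H = 0.963 %FS

0.963 %FS


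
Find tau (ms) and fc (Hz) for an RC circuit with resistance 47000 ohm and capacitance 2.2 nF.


Time constant: tau = R * C.
tau = 47000 * 2.20e-09 = 0.0001034 s
tau = 0.1034 ms
Cutoff frequency: fc = 1 / (2*pi*R*C).
fc = 1 / (2*pi*0.0001034) = 1539.22 Hz

tau = 0.1034 ms, fc = 1539.22 Hz


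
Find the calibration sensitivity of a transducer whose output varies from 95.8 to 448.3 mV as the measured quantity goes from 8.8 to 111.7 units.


Sensitivity = (y2 - y1) / (x2 - x1).
S = (448.3 - 95.8) / (111.7 - 8.8)
S = 352.5 / 102.9
S = 3.4257 mV/unit

3.4257 mV/unit


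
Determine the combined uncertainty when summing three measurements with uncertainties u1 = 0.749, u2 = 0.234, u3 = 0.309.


For a sum of independent quantities, uc = sqrt(u1^2 + u2^2 + u3^2).
uc = sqrt(0.749^2 + 0.234^2 + 0.309^2)
uc = sqrt(0.561001 + 0.054756 + 0.095481)
uc = 0.8433

0.8433


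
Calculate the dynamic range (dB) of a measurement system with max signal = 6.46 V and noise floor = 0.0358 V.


Dynamic range = 20 * log10(Vmax / Vnoise).
DR = 20 * log10(6.46 / 0.0358)
DR = 20 * log10(180.45)
DR = 45.13 dB

45.13 dB


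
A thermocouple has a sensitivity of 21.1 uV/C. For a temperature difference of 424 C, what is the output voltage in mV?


The thermocouple output V = sensitivity * dT.
V = 21.1 uV/C * 424 C
V = 8946.4 uV
V = 8.946 mV

8.946 mV


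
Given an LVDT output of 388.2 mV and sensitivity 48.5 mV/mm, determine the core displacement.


Displacement = Vout / sensitivity.
d = 388.2 / 48.5
d = 8.004 mm

8.004 mm


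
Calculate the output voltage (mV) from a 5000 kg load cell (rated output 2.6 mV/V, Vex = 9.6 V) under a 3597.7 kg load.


Vout = rated_output * Vex * (load / capacity).
Vout = 2.6 * 9.6 * (3597.7 / 5000)
Vout = 2.6 * 9.6 * 0.71954
Vout = 17.96 mV

17.96 mV


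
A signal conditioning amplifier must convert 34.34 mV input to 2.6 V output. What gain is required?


Gain = Vout / Vin (converting to same units).
G = 2.6 V / 34.34 mV
G = 2600.0 mV / 34.34 mV
G = 75.71

75.71


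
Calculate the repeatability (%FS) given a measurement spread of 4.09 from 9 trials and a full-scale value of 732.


Repeatability = (spread / full scale) * 100%.
R = (4.09 / 732) * 100
R = 0.559 %FS

0.559 %FS


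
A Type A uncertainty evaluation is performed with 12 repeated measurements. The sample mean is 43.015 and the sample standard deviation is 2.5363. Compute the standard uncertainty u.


The standard uncertainty for Type A evaluation is u = s / sqrt(n).
u = 2.5363 / sqrt(12)
u = 2.5363 / 3.4641
u = 0.7322

0.7322


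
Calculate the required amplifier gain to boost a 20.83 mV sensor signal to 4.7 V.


Gain = Vout / Vin (converting to same units).
G = 4.7 V / 20.83 mV
G = 4700.0 mV / 20.83 mV
G = 225.64

225.64


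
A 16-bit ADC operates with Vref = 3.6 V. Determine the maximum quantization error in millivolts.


The maximum quantization error is +/- LSB/2.
LSB = Vref / 2^n = 3.6 / 65536 = 5.493e-05 V
Max error = LSB / 2 = 5.493e-05 / 2 = 2.747e-05 V
Max error = 0.0275 mV

0.0275 mV


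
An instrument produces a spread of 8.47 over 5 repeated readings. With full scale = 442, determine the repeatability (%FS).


Repeatability = (spread / full scale) * 100%.
R = (8.47 / 442) * 100
R = 1.916 %FS

1.916 %FS


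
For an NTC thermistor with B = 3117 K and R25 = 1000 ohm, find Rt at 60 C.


NTC thermistor equation: Rt = R25 * exp(B * (1/T - 1/T25)).
T in Kelvin: 333.15 K, T25 = 298.15 K
1/T - 1/T25 = 1/333.15 - 1/298.15 = -0.00035237
B * (1/T - 1/T25) = 3117 * -0.00035237 = -1.0983
Rt = 1000 * exp(-1.0983) = 333.4 ohm

333.4 ohm


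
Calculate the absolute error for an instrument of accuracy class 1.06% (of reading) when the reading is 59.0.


Absolute error = (accuracy% / 100) * reading.
Error = (1.06 / 100) * 59.0
Error = 0.0106 * 59.0
Error = 0.6254

0.6254


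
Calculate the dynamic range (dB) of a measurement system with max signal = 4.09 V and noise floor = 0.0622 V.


Dynamic range = 20 * log10(Vmax / Vnoise).
DR = 20 * log10(4.09 / 0.0622)
DR = 20 * log10(65.76)
DR = 36.36 dB

36.36 dB


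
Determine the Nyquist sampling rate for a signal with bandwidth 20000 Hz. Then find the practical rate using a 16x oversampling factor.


By Nyquist theorem, fs_min = 2 * fmax.
fs_min = 2 * 20000 = 40000 Hz
Practical rate = 16 * fs_min = 16 * 40000 = 640000 Hz

fs_min = 40000 Hz, fs_practical = 640000 Hz


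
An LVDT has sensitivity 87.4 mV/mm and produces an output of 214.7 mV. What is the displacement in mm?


Displacement = Vout / sensitivity.
d = 214.7 / 87.4
d = 2.457 mm

2.457 mm


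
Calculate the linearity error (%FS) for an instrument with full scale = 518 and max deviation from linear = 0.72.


Linearity error = (max deviation / full scale) * 100%.
Linearity = (0.72 / 518) * 100
Linearity = 0.139 %FS

0.139 %FS


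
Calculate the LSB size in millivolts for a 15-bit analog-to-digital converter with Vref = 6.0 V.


The resolution (LSB) of an ADC is Vref / 2^n.
LSB = 6.0 / 2^15
LSB = 6.0 / 32768
LSB = 0.00018311 V = 0.18310547 mV

0.18310547 mV


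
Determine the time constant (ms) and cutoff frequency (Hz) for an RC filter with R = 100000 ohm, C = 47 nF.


Time constant: tau = R * C.
tau = 100000 * 4.70e-08 = 0.0047 s
tau = 4.7 ms
Cutoff frequency: fc = 1 / (2*pi*R*C).
fc = 1 / (2*pi*0.0047) = 33.86 Hz

tau = 4.7 ms, fc = 33.86 Hz


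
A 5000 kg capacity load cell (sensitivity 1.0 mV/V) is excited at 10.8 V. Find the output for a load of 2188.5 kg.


Vout = rated_output * Vex * (load / capacity).
Vout = 1.0 * 10.8 * (2188.5 / 5000)
Vout = 1.0 * 10.8 * 0.4377
Vout = 4.727 mV

4.727 mV


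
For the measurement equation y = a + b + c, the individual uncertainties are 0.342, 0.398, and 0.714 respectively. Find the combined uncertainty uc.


For a sum of independent quantities, uc = sqrt(u1^2 + u2^2 + u3^2).
uc = sqrt(0.342^2 + 0.398^2 + 0.714^2)
uc = sqrt(0.116964 + 0.158404 + 0.509796)
uc = 0.8861

0.8861


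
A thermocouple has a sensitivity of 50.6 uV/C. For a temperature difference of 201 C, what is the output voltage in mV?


The thermocouple output V = sensitivity * dT.
V = 50.6 uV/C * 201 C
V = 10170.6 uV
V = 10.171 mV

10.171 mV


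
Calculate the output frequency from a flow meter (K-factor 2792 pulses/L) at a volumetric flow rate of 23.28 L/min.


Frequency = K * Q / 60 (converting L/min to L/s).
f = 2792 * 23.28 / 60
f = 64997.76 / 60
f = 1083.3 Hz

1083.3 Hz


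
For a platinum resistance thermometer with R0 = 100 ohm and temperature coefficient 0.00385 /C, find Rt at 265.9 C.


The RTD equation: Rt = R0 * (1 + alpha * T).
Rt = 100 * (1 + 0.00385 * 265.9)
Rt = 100 * (1 + 1.023715)
Rt = 100 * 2.023715
Rt = 202.372 ohm

202.372 ohm


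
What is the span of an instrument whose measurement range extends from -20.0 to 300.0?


Span = upper range - lower range.
Span = 300.0 - (-20.0)
Span = 320.0

320.0


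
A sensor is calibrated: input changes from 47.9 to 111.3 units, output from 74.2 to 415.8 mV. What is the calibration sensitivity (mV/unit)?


Sensitivity = (y2 - y1) / (x2 - x1).
S = (415.8 - 74.2) / (111.3 - 47.9)
S = 341.6 / 63.4
S = 5.388 mV/unit

5.388 mV/unit


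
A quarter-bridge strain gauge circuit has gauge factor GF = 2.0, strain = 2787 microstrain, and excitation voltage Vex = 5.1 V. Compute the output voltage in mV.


Quarter bridge output: Vout = (GF * epsilon * Vex) / 4.
Vout = (2.0 * 2787e-6 * 5.1) / 4
Vout = 0.0284274 / 4 V
Vout = 0.00710685 V = 7.1068 mV

7.1068 mV


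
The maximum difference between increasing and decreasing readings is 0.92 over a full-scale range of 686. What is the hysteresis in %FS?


Hysteresis = (max difference / full scale) * 100%.
H = (0.92 / 686) * 100
H = 0.134 %FS

0.134 %FS


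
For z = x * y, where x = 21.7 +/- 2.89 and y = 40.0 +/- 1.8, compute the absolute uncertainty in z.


For a product z = x*y, the relative uncertainty is:
uz/z = sqrt((ux/x)^2 + (uy/y)^2)
Relative uncertainties: ux/x = 2.89/21.7 = 0.13318
uy/y = 1.8/40.0 = 0.045
z = 21.7 * 40.0 = 868.0
uz = 868.0 * sqrt(0.13318^2 + 0.045^2) = 122.021

122.021


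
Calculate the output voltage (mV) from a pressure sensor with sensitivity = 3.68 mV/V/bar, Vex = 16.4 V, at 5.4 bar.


Output = sensitivity * Vex * P.
Vout = 3.68 * 16.4 * 5.4
Vout = 60.352 * 5.4
Vout = 325.9 mV

325.9 mV


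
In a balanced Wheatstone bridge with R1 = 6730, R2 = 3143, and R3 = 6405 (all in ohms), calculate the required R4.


At balance: R1*R4 = R2*R3, so R4 = R2*R3/R1.
R4 = 3143 * 6405 / 6730
R4 = 20130915 / 6730
R4 = 2991.22 ohm

2991.22 ohm


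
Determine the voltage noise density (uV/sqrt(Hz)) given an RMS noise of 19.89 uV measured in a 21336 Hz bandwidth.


Noise spectral density = Vrms / sqrt(BW).
NSD = 19.89 / sqrt(21336)
NSD = 19.89 / 146.0685
NSD = 0.1362 uV/sqrt(Hz)

0.1362 uV/sqrt(Hz)


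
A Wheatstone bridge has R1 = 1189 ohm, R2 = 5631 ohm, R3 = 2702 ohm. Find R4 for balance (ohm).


At balance: R1*R4 = R2*R3, so R4 = R2*R3/R1.
R4 = 5631 * 2702 / 1189
R4 = 15214962 / 1189
R4 = 12796.44 ohm

12796.44 ohm


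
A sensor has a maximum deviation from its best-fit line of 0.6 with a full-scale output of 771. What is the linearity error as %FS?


Linearity error = (max deviation / full scale) * 100%.
Linearity = (0.6 / 771) * 100
Linearity = 0.078 %FS

0.078 %FS


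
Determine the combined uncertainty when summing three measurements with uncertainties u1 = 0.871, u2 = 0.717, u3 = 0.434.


For a sum of independent quantities, uc = sqrt(u1^2 + u2^2 + u3^2).
uc = sqrt(0.871^2 + 0.717^2 + 0.434^2)
uc = sqrt(0.758641 + 0.514089 + 0.188356)
uc = 1.2088

1.2088


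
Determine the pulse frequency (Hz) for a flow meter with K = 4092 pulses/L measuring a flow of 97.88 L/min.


Frequency = K * Q / 60 (converting L/min to L/s).
f = 4092 * 97.88 / 60
f = 400524.96 / 60
f = 6675.42 Hz

6675.42 Hz


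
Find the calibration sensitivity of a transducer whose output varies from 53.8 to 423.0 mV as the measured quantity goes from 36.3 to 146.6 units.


Sensitivity = (y2 - y1) / (x2 - x1).
S = (423.0 - 53.8) / (146.6 - 36.3)
S = 369.2 / 110.3
S = 3.3472 mV/unit

3.3472 mV/unit


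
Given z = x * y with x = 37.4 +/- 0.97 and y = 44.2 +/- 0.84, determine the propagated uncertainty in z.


For a product z = x*y, the relative uncertainty is:
uz/z = sqrt((ux/x)^2 + (uy/y)^2)
Relative uncertainties: ux/x = 0.97/37.4 = 0.025936
uy/y = 0.84/44.2 = 0.019005
z = 37.4 * 44.2 = 1653.1
uz = 1653.1 * sqrt(0.025936^2 + 0.019005^2) = 53.152

53.152


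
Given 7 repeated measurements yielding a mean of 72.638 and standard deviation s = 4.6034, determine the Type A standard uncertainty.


The standard uncertainty for Type A evaluation is u = s / sqrt(n).
u = 4.6034 / sqrt(7)
u = 4.6034 / 2.6458
u = 1.7399

1.7399


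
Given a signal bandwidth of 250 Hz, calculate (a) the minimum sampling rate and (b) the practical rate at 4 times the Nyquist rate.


By Nyquist theorem, fs_min = 2 * fmax.
fs_min = 2 * 250 = 500 Hz
Practical rate = 4 * fs_min = 4 * 500 = 2000 Hz

fs_min = 500 Hz, fs_practical = 2000 Hz


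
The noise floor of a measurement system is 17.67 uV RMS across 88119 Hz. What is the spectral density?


Noise spectral density = Vrms / sqrt(BW).
NSD = 17.67 / sqrt(88119)
NSD = 17.67 / 296.8484
NSD = 0.0595 uV/sqrt(Hz)

0.0595 uV/sqrt(Hz)


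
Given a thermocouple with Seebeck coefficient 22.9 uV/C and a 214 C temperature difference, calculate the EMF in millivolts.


The thermocouple output V = sensitivity * dT.
V = 22.9 uV/C * 214 C
V = 4900.6 uV
V = 4.901 mV

4.901 mV


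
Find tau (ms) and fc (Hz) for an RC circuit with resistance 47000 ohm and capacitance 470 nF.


Time constant: tau = R * C.
tau = 47000 * 4.70e-07 = 0.02209 s
tau = 22.09 ms
Cutoff frequency: fc = 1 / (2*pi*R*C).
fc = 1 / (2*pi*0.02209) = 7.2 Hz

tau = 22.09 ms, fc = 7.2 Hz


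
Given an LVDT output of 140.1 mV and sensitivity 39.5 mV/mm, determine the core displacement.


Displacement = Vout / sensitivity.
d = 140.1 / 39.5
d = 3.547 mm

3.547 mm


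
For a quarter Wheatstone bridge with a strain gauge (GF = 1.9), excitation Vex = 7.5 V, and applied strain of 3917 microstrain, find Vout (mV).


Quarter bridge output: Vout = (GF * epsilon * Vex) / 4.
Vout = (1.9 * 3917e-6 * 7.5) / 4
Vout = 0.05581725 / 4 V
Vout = 0.01395431 V = 13.9543 mV

13.9543 mV


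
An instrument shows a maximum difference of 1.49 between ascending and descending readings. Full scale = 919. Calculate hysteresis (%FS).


Hysteresis = (max difference / full scale) * 100%.
H = (1.49 / 919) * 100
H = 0.162 %FS

0.162 %FS


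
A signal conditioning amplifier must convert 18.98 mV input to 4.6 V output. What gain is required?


Gain = Vout / Vin (converting to same units).
G = 4.6 V / 18.98 mV
G = 4600.0 mV / 18.98 mV
G = 242.36

242.36


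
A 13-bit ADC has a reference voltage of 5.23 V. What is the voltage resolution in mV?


The resolution (LSB) of an ADC is Vref / 2^n.
LSB = 5.23 / 2^13
LSB = 5.23 / 8192
LSB = 0.00063843 V = 0.63842773 mV

0.63842773 mV


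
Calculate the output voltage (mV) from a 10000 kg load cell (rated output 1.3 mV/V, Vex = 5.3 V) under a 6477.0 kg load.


Vout = rated_output * Vex * (load / capacity).
Vout = 1.3 * 5.3 * (6477.0 / 10000)
Vout = 1.3 * 5.3 * 0.6477
Vout = 4.463 mV

4.463 mV


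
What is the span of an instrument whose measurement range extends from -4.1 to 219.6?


Span = upper range - lower range.
Span = 219.6 - (-4.1)
Span = 223.7

223.7


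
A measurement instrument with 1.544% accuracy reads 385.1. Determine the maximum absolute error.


Absolute error = (accuracy% / 100) * reading.
Error = (1.544 / 100) * 385.1
Error = 0.01544 * 385.1
Error = 5.9459

5.9459


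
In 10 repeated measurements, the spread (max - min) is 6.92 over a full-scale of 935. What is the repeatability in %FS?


Repeatability = (spread / full scale) * 100%.
R = (6.92 / 935) * 100
R = 0.74 %FS

0.74 %FS


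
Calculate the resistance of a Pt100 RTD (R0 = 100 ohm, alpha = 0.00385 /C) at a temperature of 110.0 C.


The RTD equation: Rt = R0 * (1 + alpha * T).
Rt = 100 * (1 + 0.00385 * 110.0)
Rt = 100 * (1 + 0.4235)
Rt = 100 * 1.4235
Rt = 142.35 ohm

142.35 ohm


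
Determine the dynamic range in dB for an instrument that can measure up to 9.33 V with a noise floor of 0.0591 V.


Dynamic range = 20 * log10(Vmax / Vnoise).
DR = 20 * log10(9.33 / 0.0591)
DR = 20 * log10(157.87)
DR = 43.97 dB

43.97 dB


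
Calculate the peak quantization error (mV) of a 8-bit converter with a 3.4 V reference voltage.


The maximum quantization error is +/- LSB/2.
LSB = Vref / 2^n = 3.4 / 256 = 0.01328125 V
Max error = LSB / 2 = 0.01328125 / 2 = 0.00664062 V
Max error = 6.6406 mV

6.6406 mV


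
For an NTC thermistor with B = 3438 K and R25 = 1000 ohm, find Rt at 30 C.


NTC thermistor equation: Rt = R25 * exp(B * (1/T - 1/T25)).
T in Kelvin: 303.15 K, T25 = 298.15 K
1/T - 1/T25 = 1/303.15 - 1/298.15 = -5.532e-05
B * (1/T - 1/T25) = 3438 * -5.532e-05 = -0.1902
Rt = 1000 * exp(-0.1902) = 826.8 ohm

826.8 ohm


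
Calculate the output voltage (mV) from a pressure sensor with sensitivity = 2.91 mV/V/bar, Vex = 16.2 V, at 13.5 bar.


Output = sensitivity * Vex * P.
Vout = 2.91 * 16.2 * 13.5
Vout = 47.142 * 13.5
Vout = 636.42 mV

636.42 mV


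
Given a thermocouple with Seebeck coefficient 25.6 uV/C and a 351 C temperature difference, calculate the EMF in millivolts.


The thermocouple output V = sensitivity * dT.
V = 25.6 uV/C * 351 C
V = 8985.6 uV
V = 8.986 mV

8.986 mV


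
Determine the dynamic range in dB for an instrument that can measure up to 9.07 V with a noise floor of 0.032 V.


Dynamic range = 20 * log10(Vmax / Vnoise).
DR = 20 * log10(9.07 / 0.032)
DR = 20 * log10(283.44)
DR = 49.05 dB

49.05 dB
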